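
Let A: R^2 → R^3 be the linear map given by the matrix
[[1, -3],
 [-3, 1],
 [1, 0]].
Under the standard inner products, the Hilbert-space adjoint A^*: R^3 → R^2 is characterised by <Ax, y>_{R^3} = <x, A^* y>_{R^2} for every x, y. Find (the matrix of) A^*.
A^* = A^T =
[[1, -3, 1],
 [-3, 1, 0]]

For real matrices with standard dot products, the defining identity <Ax, y> = <x, A^* y> gives (Ax)^T y = x^T (A^*) y, i.e. x^T A^T y = x^T (A^*) y. Since this holds for all x, y, we must have A^* = A^T. Therefore
A^* =
[[1, -3, 1],
 [-3, 1, 0]].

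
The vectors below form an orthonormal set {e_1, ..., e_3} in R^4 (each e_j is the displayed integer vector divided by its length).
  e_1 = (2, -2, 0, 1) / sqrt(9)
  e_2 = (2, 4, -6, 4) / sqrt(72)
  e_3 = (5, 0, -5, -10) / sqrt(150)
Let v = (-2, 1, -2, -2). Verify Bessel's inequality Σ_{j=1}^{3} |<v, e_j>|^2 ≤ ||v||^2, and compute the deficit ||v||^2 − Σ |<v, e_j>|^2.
Σ |<v, e_j>|^2 = 10; ||v||^2 = 13; deficit = 3

Write each e_j = u_j / sqrt(<u_j, u_j>) where u_j is the displayed integer vector. Then <v, e_j> = <v, u_j> / sqrt(<u_j, u_j>), so |<v, e_j>|^2 = <v, u_j>^2 / <u_j, u_j>.
Coefficients: <v, e_1> = -8/sqrt(9), <v, e_2> = 4/sqrt(72), <v, e_3> = 20/sqrt(150).
Square and sum: Σ |<v, e_j>|^2 = 10.
Compute ||v||^2 = v·v = 13.
Deficit = 13 − 10 = 3 ≥ 0, confirming Bessel's inequality. (The deficit equals ||v − Σ <v,e_j> e_j||^2, the squared distance from v to span{e_j}.)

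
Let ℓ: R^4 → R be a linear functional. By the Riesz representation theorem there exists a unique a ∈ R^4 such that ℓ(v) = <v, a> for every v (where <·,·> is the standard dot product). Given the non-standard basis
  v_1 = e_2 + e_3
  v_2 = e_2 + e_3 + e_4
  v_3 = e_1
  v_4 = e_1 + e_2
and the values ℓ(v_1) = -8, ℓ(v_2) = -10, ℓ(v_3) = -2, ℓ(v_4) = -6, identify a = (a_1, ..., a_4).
a = (-2, -4, -4, -2)

Write a = (a_1, ..., a_4) in the standard basis. For each basis vector v_i, ℓ(v_i) = <v_i, a> is a linear equation in the a_j's. Collect the n equations into a matrix system V a = ℓ, where row i of V is v_i (expressed in the standard basis). Since V is invertible (lower-triangular with 1s on the diagonal, up to permutation), solve by back-substitution:
  V =
[[0, 1, 1, 0],
 [0, 1, 1, 1],
 [1, 0, 0, 0],
 [1, 1, 0, 0]]
  V a = (-8, -10, -2, -6)
Solving gives a = (-2, -4, -4, -2).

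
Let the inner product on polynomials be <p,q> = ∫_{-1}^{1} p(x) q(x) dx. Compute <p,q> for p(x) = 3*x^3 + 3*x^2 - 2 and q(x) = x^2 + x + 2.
<p,q> = -44/15

Expand the product: p(x)·q(x) = 3*x^5 + 6*x^4 + 9*x^3 + 4*x^2 - 2*x - 4.
∫_{-1}^{1} of each monomial x^k gives [2/(k+1) if k even, 0 if k odd]. Integrating term-by-term (or equivalently evaluating the antiderivative F(x) = x^6/2 + 6*x^5/5 + 9*x^4/4 + 4*x^3/3 - x^2 - 4*x at the endpoints):
  F(1) − F(−1) = 17/60 − (193/60) = -44/15.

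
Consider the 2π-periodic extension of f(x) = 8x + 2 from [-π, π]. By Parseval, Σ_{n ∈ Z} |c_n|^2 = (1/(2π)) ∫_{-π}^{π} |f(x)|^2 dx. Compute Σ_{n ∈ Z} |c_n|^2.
Σ |c_n|^2 = 64π^2/3 + 4

Expand and integrate term by term over [-π, π]:
  ∫ (8x)^2 dx = 64·(2π^3/3); ∫ 2·8·(2)·x dx = 0 (odd integrand); ∫ 2^2 dx = 4·2π.
So (1/(2π)) ∫_{-π}^{π} (8x + 2)^2 dx = 64π^2/3 + 4 = 64π^2/3 + 4.
Parseval ⇒ Σ |c_n|^2 = 64π^2/3 + 4.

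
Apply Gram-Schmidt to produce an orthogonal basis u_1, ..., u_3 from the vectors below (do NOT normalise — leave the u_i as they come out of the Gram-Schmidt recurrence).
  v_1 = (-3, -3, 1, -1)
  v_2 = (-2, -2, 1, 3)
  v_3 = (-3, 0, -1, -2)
Orthogonal basis:
  u_1 = (-3, -3, 1, -1)
  u_2 = (-1/2, -1/2, 1/2, 7/2)
  u_3 = (-45/26, 33/26, -33/26, 3/26)

Apply the Gram-Schmidt recurrence
  u_1 = v_1
  u_i = v_i − Σ_{j<i} ((v_i · u_j) / (u_j · u_j)) · u_j.

Step by step this gives:
  u_1 = (-3, -3, 1, -1)
  u_2 = (-1/2, -1/2, 1/2, 7/2)
  u_3 = (-45/26, 33/26, -33/26, 3/26)

Orthogonality check:
  u_2 · u_1 = 0 (should be 0)
  u_3 · u_1 = 0 (should be 0)
  u_3 · u_2 = 0 (should be 0)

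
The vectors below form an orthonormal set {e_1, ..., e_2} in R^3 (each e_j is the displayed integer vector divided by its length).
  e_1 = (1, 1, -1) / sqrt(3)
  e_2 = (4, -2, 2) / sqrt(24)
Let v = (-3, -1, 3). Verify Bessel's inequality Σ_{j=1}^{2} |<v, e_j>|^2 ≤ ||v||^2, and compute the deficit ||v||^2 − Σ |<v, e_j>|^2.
Σ |<v, e_j>|^2 = 17; ||v||^2 = 19; deficit = 2

Write each e_j = u_j / sqrt(<u_j, u_j>) where u_j is the displayed integer vector. Then <v, e_j> = <v, u_j> / sqrt(<u_j, u_j>), so |<v, e_j>|^2 = <v, u_j>^2 / <u_j, u_j>.
Coefficients: <v, e_1> = -7/sqrt(3), <v, e_2> = -4/sqrt(24).
Square and sum: Σ |<v, e_j>|^2 = 17.
Compute ||v||^2 = v·v = 19.
Deficit = 19 − 17 = 2 ≥ 0, confirming Bessel's inequality. (The deficit equals ||v − Σ <v,e_j> e_j||^2, the squared distance from v to span{e_j}.)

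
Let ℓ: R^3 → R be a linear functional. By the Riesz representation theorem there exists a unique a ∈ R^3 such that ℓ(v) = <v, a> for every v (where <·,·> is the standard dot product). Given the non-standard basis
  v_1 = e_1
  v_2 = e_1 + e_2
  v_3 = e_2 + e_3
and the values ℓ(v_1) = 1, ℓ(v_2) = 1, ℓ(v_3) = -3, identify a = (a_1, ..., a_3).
a = (1, 0, -3)

Write a = (a_1, ..., a_3) in the standard basis. For each basis vector v_i, ℓ(v_i) = <v_i, a> is a linear equation in the a_j's. Collect the n equations into a matrix system V a = ℓ, where row i of V is v_i (expressed in the standard basis). Since V is invertible (lower-triangular with 1s on the diagonal, up to permutation), solve by back-substitution:
  V =
[[1, 0, 0],
 [1, 1, 0],
 [0, 1, 1]]
  V a = (1, 1, -3)
Solving gives a = (1, 0, -3).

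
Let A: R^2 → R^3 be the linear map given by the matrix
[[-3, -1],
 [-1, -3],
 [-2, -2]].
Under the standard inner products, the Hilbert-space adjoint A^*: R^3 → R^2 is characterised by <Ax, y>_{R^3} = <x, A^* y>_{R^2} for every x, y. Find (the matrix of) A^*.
A^* = A^T =
[[-3, -1, -2],
 [-1, -3, -2]]

For real matrices with standard dot products, the defining identity <Ax, y> = <x, A^* y> gives (Ax)^T y = x^T (A^*) y, i.e. x^T A^T y = x^T (A^*) y. Since this holds for all x, y, we must have A^* = A^T. Therefore
A^* =
[[-3, -1, -2],
 [-1, -3, -2]].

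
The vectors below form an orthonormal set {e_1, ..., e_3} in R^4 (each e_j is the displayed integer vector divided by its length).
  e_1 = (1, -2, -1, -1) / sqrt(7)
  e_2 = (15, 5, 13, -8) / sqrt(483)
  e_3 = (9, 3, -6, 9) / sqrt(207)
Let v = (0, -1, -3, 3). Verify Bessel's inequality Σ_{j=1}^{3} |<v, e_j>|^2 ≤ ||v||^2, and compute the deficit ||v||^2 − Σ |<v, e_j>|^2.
Σ |<v, e_j>|^2 = 56/3; ||v||^2 = 19; deficit = 1/3

Write each e_j = u_j / sqrt(<u_j, u_j>) where u_j is the displayed integer vector. Then <v, e_j> = <v, u_j> / sqrt(<u_j, u_j>), so |<v, e_j>|^2 = <v, u_j>^2 / <u_j, u_j>.
Coefficients: <v, e_1> = 2/sqrt(7), <v, e_2> = -68/sqrt(483), <v, e_3> = 42/sqrt(207).
Square and sum: Σ |<v, e_j>|^2 = 56/3.
Compute ||v||^2 = v·v = 19.
Deficit = 19 − 56/3 = 1/3 ≥ 0, confirming Bessel's inequality. (The deficit equals ||v − Σ <v,e_j> e_j||^2, the squared distance from v to span{e_j}.)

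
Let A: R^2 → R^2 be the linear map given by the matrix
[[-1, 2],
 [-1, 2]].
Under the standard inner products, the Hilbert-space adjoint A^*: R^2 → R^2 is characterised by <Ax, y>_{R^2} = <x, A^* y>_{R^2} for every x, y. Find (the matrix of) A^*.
A^* = A^T =
[[-1, -1],
 [2, 2]]

For real matrices with standard dot products, the defining identity <Ax, y> = <x, A^* y> gives (Ax)^T y = x^T (A^*) y, i.e. x^T A^T y = x^T (A^*) y. Since this holds for all x, y, we must have A^* = A^T. Therefore
A^* =
[[-1, -1],
 [2, 2]].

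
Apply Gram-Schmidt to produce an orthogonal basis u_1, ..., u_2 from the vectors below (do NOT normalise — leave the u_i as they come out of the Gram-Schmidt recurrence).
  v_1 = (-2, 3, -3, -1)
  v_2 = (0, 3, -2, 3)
Orthogonal basis:
  u_1 = (-2, 3, -3, -1)
  u_2 = (24/23, 33/23, -10/23, 81/23)

Apply the Gram-Schmidt recurrence
  u_1 = v_1
  u_i = v_i − Σ_{j<i} ((v_i · u_j) / (u_j · u_j)) · u_j.

Step by step this gives:
  u_1 = (-2, 3, -3, -1)
  u_2 = (24/23, 33/23, -10/23, 81/23)

Orthogonality check:
  u_2 · u_1 = 0 (should be 0)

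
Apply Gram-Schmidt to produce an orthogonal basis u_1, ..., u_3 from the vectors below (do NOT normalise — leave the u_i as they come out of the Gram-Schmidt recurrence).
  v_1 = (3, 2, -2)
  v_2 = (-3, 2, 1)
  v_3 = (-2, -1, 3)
Orthogonal basis:
  u_1 = (3, 2, -2)
  u_2 = (-30/17, 48/17, 3/17)
  u_3 = (2/3, 1/3, 4/3)

Apply the Gram-Schmidt recurrence
  u_1 = v_1
  u_i = v_i − Σ_{j<i} ((v_i · u_j) / (u_j · u_j)) · u_j.

Step by step this gives:
  u_1 = (3, 2, -2)
  u_2 = (-30/17, 48/17, 3/17)
  u_3 = (2/3, 1/3, 4/3)

Orthogonality check:
  u_2 · u_1 = 0 (should be 0)
  u_3 · u_1 = 0 (should be 0)
  u_3 · u_2 = 0 (should be 0)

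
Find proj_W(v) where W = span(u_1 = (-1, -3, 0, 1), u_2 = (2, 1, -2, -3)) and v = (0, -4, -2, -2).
proj_W(v) = (32/67, -269/67, -146/67, -105/67)

Set up U = [u_1 | ... | u_2] ∈ R^(4×2). The projector onto W = col(U) is P = U (U^T U)^(-1) U^T.
Compute U^T U =
  [11, -8]
  [-8, 18],
and U^T v = (10, 6).
Solve U^T U · c = U^T v for the coefficients: c = (114/67, 73/67). The projection is proj_W(v) = U c.
Check: (v - proj_W(v)) · u_1 = 0  (should be 0).
Check: (v - proj_W(v)) · u_2 = 0  (should be 0).
Result: proj_W(v) = (32/67, -269/67, -146/67, -105/67).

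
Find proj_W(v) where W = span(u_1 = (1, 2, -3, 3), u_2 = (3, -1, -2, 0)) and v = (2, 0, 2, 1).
proj_W(v) = (131/273, -109/273, -22/273, -4/13)

Set up U = [u_1 | ... | u_2] ∈ R^(4×2). The projector onto W = col(U) is P = U (U^T U)^(-1) U^T.
Compute U^T U =
  [23, 7]
  [7, 14],
and U^T v = (-1, 2).
Solve U^T U · c = U^T v for the coefficients: c = (-4/39, 53/273). The projection is proj_W(v) = U c.
Check: (v - proj_W(v)) · u_1 = 0  (should be 0).
Check: (v - proj_W(v)) · u_2 = 0  (should be 0).
Result: proj_W(v) = (131/273, -109/273, -22/273, -4/13).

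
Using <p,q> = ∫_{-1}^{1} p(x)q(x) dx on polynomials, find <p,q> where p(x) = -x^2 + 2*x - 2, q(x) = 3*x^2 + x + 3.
<p,q> = -268/15

Expand the product: p(x)·q(x) = -3*x^4 + 5*x^3 - 7*x^2 + 4*x - 6.
∫_{-1}^{1} of each monomial x^k gives [2/(k+1) if k even, 0 if k odd]. Integrating term-by-term (or equivalently evaluating the antiderivative F(x) = -3*x^5/5 + 5*x^4/4 - 7*x^3/3 + 2*x^2 - 6*x at the endpoints):
  F(1) − F(−1) = -341/60 − (731/60) = -268/15.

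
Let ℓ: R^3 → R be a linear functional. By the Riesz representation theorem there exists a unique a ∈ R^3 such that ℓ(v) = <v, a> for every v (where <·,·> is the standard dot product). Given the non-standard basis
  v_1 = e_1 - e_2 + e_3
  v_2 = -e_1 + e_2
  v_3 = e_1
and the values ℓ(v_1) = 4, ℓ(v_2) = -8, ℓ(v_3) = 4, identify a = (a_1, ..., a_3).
a = (4, -4, -4)

Write a = (a_1, ..., a_3) in the standard basis. For each basis vector v_i, ℓ(v_i) = <v_i, a> is a linear equation in the a_j's. Collect the n equations into a matrix system V a = ℓ, where row i of V is v_i (expressed in the standard basis). Since V is invertible (lower-triangular with 1s on the diagonal, up to permutation), solve by back-substitution:
  V =
[[1, -1, 1],
 [-1, 1, 0],
 [1, 0, 0]]
  V a = (4, -8, 4)
Solving gives a = (4, -4, -4).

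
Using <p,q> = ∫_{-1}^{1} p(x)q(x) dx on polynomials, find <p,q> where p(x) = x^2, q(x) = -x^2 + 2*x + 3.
<p,q> = 8/5

Expand the product: p(x)·q(x) = -x^4 + 2*x^3 + 3*x^2.
∫_{-1}^{1} of each monomial x^k gives [2/(k+1) if k even, 0 if k odd]. Integrating term-by-term (or equivalently evaluating the antiderivative F(x) = -x^5/5 + x^4/2 + x^3 at the endpoints):
  F(1) − F(−1) = 13/10 − (-3/10) = 8/5.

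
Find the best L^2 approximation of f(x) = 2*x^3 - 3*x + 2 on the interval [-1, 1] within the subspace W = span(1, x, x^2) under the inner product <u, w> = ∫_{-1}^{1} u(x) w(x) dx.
g(x) = 2 - 9*x/5

The best approximation g ∈ W is the orthogonal projection of f onto W. Writing g = a_0 + a_1 x + a_2 x^2, the coefficients solve the normal equations G · a = b where
  G_{ij} = <φ_i, φ_j> and b_i = <f, φ_i>, with φ_0 = 1, φ_1 = x, φ_2 = x^2.
G =
  [2, 0, 2/3]
  [0, 2/3, 0]
  [2/3, 0, 2/5],
b = (4, -6/5, 4/3).
Solving gives a_0 = 2, a_1 = -9/5, a_2 = 0, so
  g(x) = 2 - 9*x/5.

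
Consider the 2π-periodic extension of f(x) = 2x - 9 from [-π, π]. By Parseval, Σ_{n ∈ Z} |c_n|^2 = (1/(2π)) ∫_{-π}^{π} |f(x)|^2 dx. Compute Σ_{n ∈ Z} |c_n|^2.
Σ |c_n|^2 = 4π^2/3 + 81

Expand and integrate term by term over [-π, π]:
  ∫ (2x)^2 dx = 4·(2π^3/3); ∫ 2·2·(-9)·x dx = 0 (odd integrand); ∫ (-9)^2 dx = 81·2π.
So (1/(2π)) ∫_{-π}^{π} (2x - 9)^2 dx = 4π^2/3 + 81 = 4π^2/3 + 81.
Parseval ⇒ Σ |c_n|^2 = 4π^2/3 + 81.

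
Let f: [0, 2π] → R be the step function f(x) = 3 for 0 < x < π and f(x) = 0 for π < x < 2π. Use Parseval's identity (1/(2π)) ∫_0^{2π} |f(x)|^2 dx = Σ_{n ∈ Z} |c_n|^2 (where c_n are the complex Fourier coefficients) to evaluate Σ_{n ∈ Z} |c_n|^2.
Σ |c_n|^2 = 9/2

Parseval equates the L^2 energy of f (normalised by 1/(2π)) with the ℓ^2 sum of its Fourier coefficients: (1/(2π)) ∫_0^{2π} |f|^2 = Σ |c_n|^2.
Compute the left side: (1/(2π)) [∫_0^π 3^2 dx + ∫_π^{2π} 0^2 dx] = (1/(2π)) · (9π + 0π) = (9 + 0)/2 = 9/2.
So Σ_{n ∈ Z} |c_n|^2 = 9/2.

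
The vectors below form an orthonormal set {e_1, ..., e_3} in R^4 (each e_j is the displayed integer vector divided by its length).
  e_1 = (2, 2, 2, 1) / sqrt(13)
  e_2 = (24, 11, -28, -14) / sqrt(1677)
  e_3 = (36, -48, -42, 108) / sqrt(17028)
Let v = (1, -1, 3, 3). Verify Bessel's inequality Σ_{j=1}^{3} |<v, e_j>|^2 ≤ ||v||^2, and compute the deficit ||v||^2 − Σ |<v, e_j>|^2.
Σ |<v, e_j>|^2 = 611/33; ||v||^2 = 20; deficit = 49/33

Write each e_j = u_j / sqrt(<u_j, u_j>) where u_j is the displayed integer vector. Then <v, e_j> = <v, u_j> / sqrt(<u_j, u_j>), so |<v, e_j>|^2 = <v, u_j>^2 / <u_j, u_j>.
Coefficients: <v, e_1> = 9/sqrt(13), <v, e_2> = -113/sqrt(1677), <v, e_3> = 282/sqrt(17028).
Square and sum: Σ |<v, e_j>|^2 = 611/33.
Compute ||v||^2 = v·v = 20.
Deficit = 20 − 611/33 = 49/33 ≥ 0, confirming Bessel's inequality. (The deficit equals ||v − Σ <v,e_j> e_j||^2, the squared distance from v to span{e_j}.)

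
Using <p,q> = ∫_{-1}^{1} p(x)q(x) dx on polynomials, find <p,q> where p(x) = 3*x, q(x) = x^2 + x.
<p,q> = 2

Expand the product: p(x)·q(x) = 3*x^3 + 3*x^2.
∫_{-1}^{1} of each monomial x^k gives [2/(k+1) if k even, 0 if k odd]. Integrating term-by-term (or equivalently evaluating the antiderivative F(x) = 3*x^4/4 + x^3 at the endpoints):
  F(1) − F(−1) = 7/4 − (-1/4) = 2.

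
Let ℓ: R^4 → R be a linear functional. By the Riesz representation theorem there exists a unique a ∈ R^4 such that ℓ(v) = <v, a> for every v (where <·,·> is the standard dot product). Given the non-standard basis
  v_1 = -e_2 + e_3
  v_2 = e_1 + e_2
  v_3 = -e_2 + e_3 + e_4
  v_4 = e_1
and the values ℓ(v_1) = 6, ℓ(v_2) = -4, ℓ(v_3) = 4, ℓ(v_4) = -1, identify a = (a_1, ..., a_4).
a = (-1, -3, 3, -2)

Write a = (a_1, ..., a_4) in the standard basis. For each basis vector v_i, ℓ(v_i) = <v_i, a> is a linear equation in the a_j's. Collect the n equations into a matrix system V a = ℓ, where row i of V is v_i (expressed in the standard basis). Since V is invertible (lower-triangular with 1s on the diagonal, up to permutation), solve by back-substitution:
  V =
[[0, -1, 1, 0],
 [1, 1, 0, 0],
 [0, -1, 1, 1],
 [1, 0, 0, 0]]
  V a = (6, -4, 4, -1)
Solving gives a = (-1, -3, 3, -2).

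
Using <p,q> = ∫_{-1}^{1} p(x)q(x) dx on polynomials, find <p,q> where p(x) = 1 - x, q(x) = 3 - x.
<p,q> = 20/3

Expand the product: p(x)·q(x) = x^2 - 4*x + 3.
∫_{-1}^{1} of each monomial x^k gives [2/(k+1) if k even, 0 if k odd]. Integrating term-by-term (or equivalently evaluating the antiderivative F(x) = x^3/3 - 2*x^2 + 3*x at the endpoints):
  F(1) − F(−1) = 4/3 − (-16/3) = 20/3.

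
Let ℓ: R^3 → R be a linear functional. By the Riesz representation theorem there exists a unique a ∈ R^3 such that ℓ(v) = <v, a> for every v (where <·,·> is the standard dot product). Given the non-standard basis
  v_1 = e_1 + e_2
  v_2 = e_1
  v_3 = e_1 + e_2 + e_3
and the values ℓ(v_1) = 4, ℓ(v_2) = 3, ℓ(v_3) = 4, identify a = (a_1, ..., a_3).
a = (3, 1, 0)

Write a = (a_1, ..., a_3) in the standard basis. For each basis vector v_i, ℓ(v_i) = <v_i, a> is a linear equation in the a_j's. Collect the n equations into a matrix system V a = ℓ, where row i of V is v_i (expressed in the standard basis). Since V is invertible (lower-triangular with 1s on the diagonal, up to permutation), solve by back-substitution:
  V =
[[1, 1, 0],
 [1, 0, 0],
 [1, 1, 1]]
  V a = (4, 3, 4)
Solving gives a = (3, 1, 0).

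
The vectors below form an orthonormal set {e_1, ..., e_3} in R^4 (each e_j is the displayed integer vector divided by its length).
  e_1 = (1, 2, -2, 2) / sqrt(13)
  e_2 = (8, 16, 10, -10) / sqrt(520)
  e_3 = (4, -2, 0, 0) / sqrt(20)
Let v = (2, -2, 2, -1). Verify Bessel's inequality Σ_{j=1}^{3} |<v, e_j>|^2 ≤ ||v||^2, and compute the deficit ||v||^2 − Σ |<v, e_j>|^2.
Σ |<v, e_j>|^2 = 25/2; ||v||^2 = 13; deficit = 1/2

Write each e_j = u_j / sqrt(<u_j, u_j>) where u_j is the displayed integer vector. Then <v, e_j> = <v, u_j> / sqrt(<u_j, u_j>), so |<v, e_j>|^2 = <v, u_j>^2 / <u_j, u_j>.
Coefficients: <v, e_1> = -8/sqrt(13), <v, e_2> = 14/sqrt(520), <v, e_3> = 12/sqrt(20).
Square and sum: Σ |<v, e_j>|^2 = 25/2.
Compute ||v||^2 = v·v = 13.
Deficit = 13 − 25/2 = 1/2 ≥ 0, confirming Bessel's inequality. (The deficit equals ||v − Σ <v,e_j> e_j||^2, the squared distance from v to span{e_j}.)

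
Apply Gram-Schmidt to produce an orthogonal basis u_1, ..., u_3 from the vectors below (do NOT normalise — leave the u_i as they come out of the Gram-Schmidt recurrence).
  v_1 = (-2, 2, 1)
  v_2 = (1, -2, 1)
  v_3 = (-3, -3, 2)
Orthogonal basis:
  u_1 = (-2, 2, 1)
  u_2 = (-1/9, -8/9, 14/9)
  u_3 = (-68/29, -51/29, -34/29)

Apply the Gram-Schmidt recurrence
  u_1 = v_1
  u_i = v_i − Σ_{j<i} ((v_i · u_j) / (u_j · u_j)) · u_j.

Step by step this gives:
  u_1 = (-2, 2, 1)
  u_2 = (-1/9, -8/9, 14/9)
  u_3 = (-68/29, -51/29, -34/29)

Orthogonality check:
  u_2 · u_1 = 0 (should be 0)
  u_3 · u_1 = 0 (should be 0)
  u_3 · u_2 = 0 (should be 0)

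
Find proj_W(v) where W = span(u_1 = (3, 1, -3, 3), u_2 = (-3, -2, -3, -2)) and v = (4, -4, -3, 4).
proj_W(v) = (873/332, 217/332, -1317/332, 947/332)

Set up U = [u_1 | ... | u_2] ∈ R^(4×2). The projector onto W = col(U) is P = U (U^T U)^(-1) U^T.
Compute U^T U =
  [28, -8]
  [-8, 26],
and U^T v = (29, -3).
Solve U^T U · c = U^T v for the coefficients: c = (365/332, 37/166). The projection is proj_W(v) = U c.
Check: (v - proj_W(v)) · u_1 = 0  (should be 0).
Check: (v - proj_W(v)) · u_2 = 0  (should be 0).
Result: proj_W(v) = (873/332, 217/332, -1317/332, 947/332).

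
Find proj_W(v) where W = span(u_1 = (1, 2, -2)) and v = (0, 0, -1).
proj_W(v) = (2/9, 4/9, -4/9)

Set up U = [u_1 | ... | u_1] ∈ R^(3×1). The projector onto W = col(U) is P = U (U^T U)^(-1) U^T.
Compute U^T U =
  [9],
and U^T v = (2).
Solve U^T U · c = U^T v for the coefficients: c = (2/9). The projection is proj_W(v) = U c.
Check: (v - proj_W(v)) · u_1 = 0  (should be 0).
Result: proj_W(v) = (2/9, 4/9, -4/9).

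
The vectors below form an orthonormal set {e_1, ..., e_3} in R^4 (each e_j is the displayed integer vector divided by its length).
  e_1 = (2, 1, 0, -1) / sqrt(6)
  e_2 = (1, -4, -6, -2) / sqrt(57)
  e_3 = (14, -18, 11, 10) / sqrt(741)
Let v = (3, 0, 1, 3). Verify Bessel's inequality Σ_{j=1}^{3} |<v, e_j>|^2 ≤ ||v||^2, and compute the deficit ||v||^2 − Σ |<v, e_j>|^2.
Σ |<v, e_j>|^2 = 953/78; ||v||^2 = 19; deficit = 529/78

Write each e_j = u_j / sqrt(<u_j, u_j>) where u_j is the displayed integer vector. Then <v, e_j> = <v, u_j> / sqrt(<u_j, u_j>), so |<v, e_j>|^2 = <v, u_j>^2 / <u_j, u_j>.
Coefficients: <v, e_1> = 3/sqrt(6), <v, e_2> = -9/sqrt(57), <v, e_3> = 83/sqrt(741).
Square and sum: Σ |<v, e_j>|^2 = 953/78.
Compute ||v||^2 = v·v = 19.
Deficit = 19 − 953/78 = 529/78 ≥ 0, confirming Bessel's inequality. (The deficit equals ||v − Σ <v,e_j> e_j||^2, the squared distance from v to span{e_j}.)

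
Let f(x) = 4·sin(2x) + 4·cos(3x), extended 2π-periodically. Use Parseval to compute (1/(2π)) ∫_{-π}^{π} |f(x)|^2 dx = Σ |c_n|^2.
Σ |c_n|^2 = 16

Expand |f|^2 and use orthogonality of {sin(nx), cos(mx)} on [-π, π]:
  ∫_{-π}^{π} sin(nx)^2 dx = π, ∫ cos(mx)^2 dx = π, and cross terms integrate to 0.
So ∫_{-π}^{π} f(x)^2 dx = 4^2 · π + 4^2 · π = (16 + 16)π.
Divide by 2π: (16 + 16)/2 = 16.
By Parseval, this equals Σ |c_n|^2.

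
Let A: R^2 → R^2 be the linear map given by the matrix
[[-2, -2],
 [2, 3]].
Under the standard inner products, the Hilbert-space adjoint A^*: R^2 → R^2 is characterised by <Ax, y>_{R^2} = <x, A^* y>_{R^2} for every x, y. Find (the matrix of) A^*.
A^* = A^T =
[[-2, 2],
 [-2, 3]]

For real matrices with standard dot products, the defining identity <Ax, y> = <x, A^* y> gives (Ax)^T y = x^T (A^*) y, i.e. x^T A^T y = x^T (A^*) y. Since this holds for all x, y, we must have A^* = A^T. Therefore
A^* =
[[-2, 2],
 [-2, 3]].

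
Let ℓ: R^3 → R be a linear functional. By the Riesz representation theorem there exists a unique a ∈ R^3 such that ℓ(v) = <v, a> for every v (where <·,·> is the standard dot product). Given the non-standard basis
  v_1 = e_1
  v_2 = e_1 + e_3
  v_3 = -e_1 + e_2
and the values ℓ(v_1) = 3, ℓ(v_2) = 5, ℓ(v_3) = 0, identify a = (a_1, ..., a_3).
a = (3, 3, 2)

Write a = (a_1, ..., a_3) in the standard basis. For each basis vector v_i, ℓ(v_i) = <v_i, a> is a linear equation in the a_j's. Collect the n equations into a matrix system V a = ℓ, where row i of V is v_i (expressed in the standard basis). Since V is invertible (lower-triangular with 1s on the diagonal, up to permutation), solve by back-substitution:
  V =
[[1, 0, 0],
 [1, 0, 1],
 [-1, 1, 0]]
  V a = (3, 5, 0)
Solving gives a = (3, 3, 2).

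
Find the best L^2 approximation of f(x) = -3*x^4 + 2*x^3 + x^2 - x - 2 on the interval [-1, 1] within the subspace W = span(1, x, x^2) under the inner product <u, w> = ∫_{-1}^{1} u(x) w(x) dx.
g(x) = -11*x^2/7 + x/5 - 61/35

The best approximation g ∈ W is the orthogonal projection of f onto W. Writing g = a_0 + a_1 x + a_2 x^2, the coefficients solve the normal equations G · a = b where
  G_{ij} = <φ_i, φ_j> and b_i = <f, φ_i>, with φ_0 = 1, φ_1 = x, φ_2 = x^2.
G =
  [2, 0, 2/3]
  [0, 2/3, 0]
  [2/3, 0, 2/5],
b = (-68/15, 2/15, -188/105).
Solving gives a_0 = -61/35, a_1 = 1/5, a_2 = -11/7, so
  g(x) = -11*x^2/7 + x/5 - 61/35.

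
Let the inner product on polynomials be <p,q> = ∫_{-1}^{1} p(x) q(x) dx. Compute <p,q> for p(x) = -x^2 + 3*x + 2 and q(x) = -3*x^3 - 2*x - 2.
<p,q> = -214/15

Expand the product: p(x)·q(x) = 3*x^5 - 9*x^4 - 4*x^3 - 4*x^2 - 10*x - 4.
∫_{-1}^{1} of each monomial x^k gives [2/(k+1) if k even, 0 if k odd]. Integrating term-by-term (or equivalently evaluating the antiderivative F(x) = x^6/2 - 9*x^5/5 - x^4 - 4*x^3/3 - 5*x^2 - 4*x at the endpoints):
  F(1) − F(−1) = -379/30 − (49/30) = -214/15.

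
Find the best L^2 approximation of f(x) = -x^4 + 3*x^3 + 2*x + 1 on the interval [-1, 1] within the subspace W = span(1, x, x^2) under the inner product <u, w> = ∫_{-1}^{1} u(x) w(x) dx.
g(x) = -6*x^2/7 + 19*x/5 + 38/35

The best approximation g ∈ W is the orthogonal projection of f onto W. Writing g = a_0 + a_1 x + a_2 x^2, the coefficients solve the normal equations G · a = b where
  G_{ij} = <φ_i, φ_j> and b_i = <f, φ_i>, with φ_0 = 1, φ_1 = x, φ_2 = x^2.
G =
  [2, 0, 2/3]
  [0, 2/3, 0]
  [2/3, 0, 2/5],
b = (8/5, 38/15, 8/21).
Solving gives a_0 = 38/35, a_1 = 19/5, a_2 = -6/7, so
  g(x) = -6*x^2/7 + 19*x/5 + 38/35.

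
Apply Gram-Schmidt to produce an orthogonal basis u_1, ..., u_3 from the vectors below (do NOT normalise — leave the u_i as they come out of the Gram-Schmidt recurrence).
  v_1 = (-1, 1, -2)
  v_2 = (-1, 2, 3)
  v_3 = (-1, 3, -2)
Orthogonal basis:
  u_1 = (-1, 1, -2)
  u_2 = (-3/2, 5/2, 2)
  u_3 = (14/15, 2/3, -2/15)

Apply the Gram-Schmidt recurrence
  u_1 = v_1
  u_i = v_i − Σ_{j<i} ((v_i · u_j) / (u_j · u_j)) · u_j.

Step by step this gives:
  u_1 = (-1, 1, -2)
  u_2 = (-3/2, 5/2, 2)
  u_3 = (14/15, 2/3, -2/15)

Orthogonality check:
  u_2 · u_1 = 0 (should be 0)
  u_3 · u_1 = 0 (should be 0)
  u_3 · u_2 = 0 (should be 0)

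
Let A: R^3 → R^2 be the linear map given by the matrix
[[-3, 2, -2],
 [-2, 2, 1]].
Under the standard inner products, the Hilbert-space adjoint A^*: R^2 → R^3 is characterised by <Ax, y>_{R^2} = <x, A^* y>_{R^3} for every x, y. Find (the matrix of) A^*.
A^* = A^T =
[[-3, -2],
 [2, 2],
 [-2, 1]]

For real matrices with standard dot products, the defining identity <Ax, y> = <x, A^* y> gives (Ax)^T y = x^T (A^*) y, i.e. x^T A^T y = x^T (A^*) y. Since this holds for all x, y, we must have A^* = A^T. Therefore
A^* =
[[-3, -2],
 [2, 2],
 [-2, 1]].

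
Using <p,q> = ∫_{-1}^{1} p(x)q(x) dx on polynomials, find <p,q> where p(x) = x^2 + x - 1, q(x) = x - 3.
<p,q> = 14/3

Expand the product: p(x)·q(x) = x^3 - 2*x^2 - 4*x + 3.
∫_{-1}^{1} of each monomial x^k gives [2/(k+1) if k even, 0 if k odd]. Integrating term-by-term (or equivalently evaluating the antiderivative F(x) = x^4/4 - 2*x^3/3 - 2*x^2 + 3*x at the endpoints):
  F(1) − F(−1) = 7/12 − (-49/12) = 14/3.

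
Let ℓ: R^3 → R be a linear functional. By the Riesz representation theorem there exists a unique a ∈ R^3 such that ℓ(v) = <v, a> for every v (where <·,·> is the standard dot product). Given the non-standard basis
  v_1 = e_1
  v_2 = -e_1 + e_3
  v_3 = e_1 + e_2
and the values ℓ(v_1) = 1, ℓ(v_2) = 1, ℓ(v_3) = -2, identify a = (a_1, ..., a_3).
a = (1, -3, 2)

Write a = (a_1, ..., a_3) in the standard basis. For each basis vector v_i, ℓ(v_i) = <v_i, a> is a linear equation in the a_j's. Collect the n equations into a matrix system V a = ℓ, where row i of V is v_i (expressed in the standard basis). Since V is invertible (lower-triangular with 1s on the diagonal, up to permutation), solve by back-substitution:
  V =
[[1, 0, 0],
 [-1, 0, 1],
 [1, 1, 0]]
  V a = (1, 1, -2)
Solving gives a = (1, -3, 2).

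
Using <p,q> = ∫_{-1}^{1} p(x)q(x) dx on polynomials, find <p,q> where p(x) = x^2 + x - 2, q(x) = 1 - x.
<p,q> = -4

Expand the product: p(x)·q(x) = -x^3 + 3*x - 2.
∫_{-1}^{1} of each monomial x^k gives [2/(k+1) if k even, 0 if k odd]. Integrating term-by-term (or equivalently evaluating the antiderivative F(x) = -x^4/4 + 3*x^2/2 - 2*x at the endpoints):
  F(1) − F(−1) = -3/4 − (13/4) = -4.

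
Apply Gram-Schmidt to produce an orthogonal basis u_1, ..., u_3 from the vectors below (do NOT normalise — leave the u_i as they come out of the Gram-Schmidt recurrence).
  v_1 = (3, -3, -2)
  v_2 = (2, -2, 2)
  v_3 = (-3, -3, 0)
Orthogonal basis:
  u_1 = (3, -3, -2)
  u_2 = (10/11, -10/11, 30/11)
  u_3 = (-3, -3, 0)

Apply the Gram-Schmidt recurrence
  u_1 = v_1
  u_i = v_i − Σ_{j<i} ((v_i · u_j) / (u_j · u_j)) · u_j.

Step by step this gives:
  u_1 = (3, -3, -2)
  u_2 = (10/11, -10/11, 30/11)
  u_3 = (-3, -3, 0)

Orthogonality check:
  u_2 · u_1 = 0 (should be 0)
  u_3 · u_1 = 0 (should be 0)
  u_3 · u_2 = 0 (should be 0)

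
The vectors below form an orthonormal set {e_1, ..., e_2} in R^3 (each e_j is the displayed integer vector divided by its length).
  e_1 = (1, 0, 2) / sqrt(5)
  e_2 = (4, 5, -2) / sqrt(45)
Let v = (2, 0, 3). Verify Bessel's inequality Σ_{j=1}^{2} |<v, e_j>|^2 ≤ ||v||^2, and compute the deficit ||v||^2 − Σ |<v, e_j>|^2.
Σ |<v, e_j>|^2 = 116/9; ||v||^2 = 13; deficit = 1/9

Write each e_j = u_j / sqrt(<u_j, u_j>) where u_j is the displayed integer vector. Then <v, e_j> = <v, u_j> / sqrt(<u_j, u_j>), so |<v, e_j>|^2 = <v, u_j>^2 / <u_j, u_j>.
Coefficients: <v, e_1> = 8/sqrt(5), <v, e_2> = 2/sqrt(45).
Square and sum: Σ |<v, e_j>|^2 = 116/9.
Compute ||v||^2 = v·v = 13.
Deficit = 13 − 116/9 = 1/9 ≥ 0, confirming Bessel's inequality. (The deficit equals ||v − Σ <v,e_j> e_j||^2, the squared distance from v to span{e_j}.)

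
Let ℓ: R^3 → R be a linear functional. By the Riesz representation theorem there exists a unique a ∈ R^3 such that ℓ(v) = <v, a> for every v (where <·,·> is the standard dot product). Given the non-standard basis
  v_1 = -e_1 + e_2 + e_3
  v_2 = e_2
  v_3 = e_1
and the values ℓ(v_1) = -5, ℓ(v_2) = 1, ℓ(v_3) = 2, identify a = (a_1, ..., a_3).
a = (2, 1, -4)

Write a = (a_1, ..., a_3) in the standard basis. For each basis vector v_i, ℓ(v_i) = <v_i, a> is a linear equation in the a_j's. Collect the n equations into a matrix system V a = ℓ, where row i of V is v_i (expressed in the standard basis). Since V is invertible (lower-triangular with 1s on the diagonal, up to permutation), solve by back-substitution:
  V =
[[-1, 1, 1],
 [0, 1, 0],
 [1, 0, 0]]
  V a = (-5, 1, 2)
Solving gives a = (2, 1, -4).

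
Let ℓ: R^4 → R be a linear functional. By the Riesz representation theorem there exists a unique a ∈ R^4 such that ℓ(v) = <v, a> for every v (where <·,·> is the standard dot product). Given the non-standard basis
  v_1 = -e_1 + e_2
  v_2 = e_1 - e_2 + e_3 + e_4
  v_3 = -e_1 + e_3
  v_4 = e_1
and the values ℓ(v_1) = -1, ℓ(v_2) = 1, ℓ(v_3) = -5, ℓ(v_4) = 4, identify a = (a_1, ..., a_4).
a = (4, 3, -1, 1)

Write a = (a_1, ..., a_4) in the standard basis. For each basis vector v_i, ℓ(v_i) = <v_i, a> is a linear equation in the a_j's. Collect the n equations into a matrix system V a = ℓ, where row i of V is v_i (expressed in the standard basis). Since V is invertible (lower-triangular with 1s on the diagonal, up to permutation), solve by back-substitution:
  V =
[[-1, 1, 0, 0],
 [1, -1, 1, 1],
 [-1, 0, 1, 0],
 [1, 0, 0, 0]]
  V a = (-1, 1, -5, 4)
Solving gives a = (4, 3, -1, 1).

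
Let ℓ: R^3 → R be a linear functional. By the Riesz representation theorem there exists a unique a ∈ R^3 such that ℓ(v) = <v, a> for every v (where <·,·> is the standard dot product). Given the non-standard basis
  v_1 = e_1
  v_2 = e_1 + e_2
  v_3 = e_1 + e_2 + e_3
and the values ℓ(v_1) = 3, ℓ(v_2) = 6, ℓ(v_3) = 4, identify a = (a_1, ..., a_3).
a = (3, 3, -2)

Write a = (a_1, ..., a_3) in the standard basis. For each basis vector v_i, ℓ(v_i) = <v_i, a> is a linear equation in the a_j's. Collect the n equations into a matrix system V a = ℓ, where row i of V is v_i (expressed in the standard basis). Since V is invertible (lower-triangular with 1s on the diagonal, up to permutation), solve by back-substitution:
  V =
[[1, 0, 0],
 [1, 1, 0],
 [1, 1, 1]]
  V a = (3, 6, 4)
Solving gives a = (3, 3, -2).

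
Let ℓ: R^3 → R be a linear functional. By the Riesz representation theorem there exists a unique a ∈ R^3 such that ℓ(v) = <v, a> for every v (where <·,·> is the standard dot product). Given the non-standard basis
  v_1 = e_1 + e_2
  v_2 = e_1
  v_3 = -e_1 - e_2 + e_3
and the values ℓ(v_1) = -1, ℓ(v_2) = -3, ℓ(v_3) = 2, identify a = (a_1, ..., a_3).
a = (-3, 2, 1)

Write a = (a_1, ..., a_3) in the standard basis. For each basis vector v_i, ℓ(v_i) = <v_i, a> is a linear equation in the a_j's. Collect the n equations into a matrix system V a = ℓ, where row i of V is v_i (expressed in the standard basis). Since V is invertible (lower-triangular with 1s on the diagonal, up to permutation), solve by back-substitution:
  V =
[[1, 1, 0],
 [1, 0, 0],
 [-1, -1, 1]]
  V a = (-1, -3, 2)
Solving gives a = (-3, 2, 1).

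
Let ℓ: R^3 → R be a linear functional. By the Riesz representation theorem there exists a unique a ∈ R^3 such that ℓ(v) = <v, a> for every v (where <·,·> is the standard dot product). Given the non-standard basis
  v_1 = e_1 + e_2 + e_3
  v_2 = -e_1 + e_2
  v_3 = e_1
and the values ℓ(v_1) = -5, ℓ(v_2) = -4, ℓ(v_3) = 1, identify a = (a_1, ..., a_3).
a = (1, -3, -3)

Write a = (a_1, ..., a_3) in the standard basis. For each basis vector v_i, ℓ(v_i) = <v_i, a> is a linear equation in the a_j's. Collect the n equations into a matrix system V a = ℓ, where row i of V is v_i (expressed in the standard basis). Since V is invertible (lower-triangular with 1s on the diagonal, up to permutation), solve by back-substitution:
  V =
[[1, 1, 1],
 [-1, 1, 0],
 [1, 0, 0]]
  V a = (-5, -4, 1)
Solving gives a = (1, -3, -3).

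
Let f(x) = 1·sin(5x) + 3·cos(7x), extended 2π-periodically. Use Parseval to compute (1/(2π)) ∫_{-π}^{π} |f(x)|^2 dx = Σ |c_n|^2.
Σ |c_n|^2 = 5

Expand |f|^2 and use orthogonality of {sin(nx), cos(mx)} on [-π, π]:
  ∫_{-π}^{π} sin(nx)^2 dx = π, ∫ cos(mx)^2 dx = π, and cross terms integrate to 0.
So ∫_{-π}^{π} f(x)^2 dx = 1^2 · π + 3^2 · π = (1 + 9)π.
Divide by 2π: (1 + 9)/2 = 5.
By Parseval, this equals Σ |c_n|^2.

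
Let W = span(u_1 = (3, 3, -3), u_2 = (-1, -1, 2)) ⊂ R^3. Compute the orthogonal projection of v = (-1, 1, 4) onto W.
proj_W(v) = (0, 0, 4)

Set up U = [u_1 | ... | u_2] ∈ R^(3×2). The projector onto W = col(U) is P = U (U^T U)^(-1) U^T.
Compute U^T U =
  [27, -12]
  [-12, 6],
and U^T v = (-12, 8).
Solve U^T U · c = U^T v for the coefficients: c = (4/3, 4). The projection is proj_W(v) = U c.
Check: (v - proj_W(v)) · u_1 = 0  (should be 0).
Check: (v - proj_W(v)) · u_2 = 0  (should be 0).
Result: proj_W(v) = (0, 0, 4).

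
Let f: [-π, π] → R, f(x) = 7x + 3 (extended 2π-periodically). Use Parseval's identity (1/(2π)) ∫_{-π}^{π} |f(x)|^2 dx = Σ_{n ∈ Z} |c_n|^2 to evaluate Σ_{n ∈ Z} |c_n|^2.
Σ |c_n|^2 = 49π^2/3 + 9

Expand and integrate term by term over [-π, π]:
  ∫ (7x)^2 dx = 49·(2π^3/3); ∫ 2·7·(3)·x dx = 0 (odd integrand); ∫ 3^2 dx = 9·2π.
So (1/(2π)) ∫_{-π}^{π} (7x + 3)^2 dx = 49π^2/3 + 9 = 49π^2/3 + 9.
Parseval ⇒ Σ |c_n|^2 = 49π^2/3 + 9.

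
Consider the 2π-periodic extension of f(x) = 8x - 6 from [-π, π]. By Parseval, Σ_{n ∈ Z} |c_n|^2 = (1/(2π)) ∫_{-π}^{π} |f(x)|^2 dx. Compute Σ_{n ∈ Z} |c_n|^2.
Σ |c_n|^2 = 64π^2/3 + 36

Expand and integrate term by term over [-π, π]:
  ∫ (8x)^2 dx = 64·(2π^3/3); ∫ 2·8·(-6)·x dx = 0 (odd integrand); ∫ (-6)^2 dx = 36·2π.
So (1/(2π)) ∫_{-π}^{π} (8x - 6)^2 dx = 64π^2/3 + 36 = 64π^2/3 + 36.
Parseval ⇒ Σ |c_n|^2 = 64π^2/3 + 36.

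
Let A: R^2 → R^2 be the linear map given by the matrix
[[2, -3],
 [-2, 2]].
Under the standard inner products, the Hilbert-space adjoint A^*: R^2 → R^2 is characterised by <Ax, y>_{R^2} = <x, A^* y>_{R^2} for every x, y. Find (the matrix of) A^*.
A^* = A^T =
[[2, -2],
 [-3, 2]]

For real matrices with standard dot products, the defining identity <Ax, y> = <x, A^* y> gives (Ax)^T y = x^T (A^*) y, i.e. x^T A^T y = x^T (A^*) y. Since this holds for all x, y, we must have A^* = A^T. Therefore
A^* =
[[2, -2],
 [-3, 2]].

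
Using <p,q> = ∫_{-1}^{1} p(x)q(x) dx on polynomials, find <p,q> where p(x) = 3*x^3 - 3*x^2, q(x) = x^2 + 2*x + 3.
<p,q> = -24/5

Expand the product: p(x)·q(x) = 3*x^5 + 3*x^4 + 3*x^3 - 9*x^2.
∫_{-1}^{1} of each monomial x^k gives [2/(k+1) if k even, 0 if k odd]. Integrating term-by-term (or equivalently evaluating the antiderivative F(x) = x^6/2 + 3*x^5/5 + 3*x^4/4 - 3*x^3 at the endpoints):
  F(1) − F(−1) = -23/20 − (73/20) = -24/5.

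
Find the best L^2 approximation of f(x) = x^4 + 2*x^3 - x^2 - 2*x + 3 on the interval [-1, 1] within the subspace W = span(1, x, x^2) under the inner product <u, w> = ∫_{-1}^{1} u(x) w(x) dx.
g(x) = -x^2/7 - 4*x/5 + 102/35

The best approximation g ∈ W is the orthogonal projection of f onto W. Writing g = a_0 + a_1 x + a_2 x^2, the coefficients solve the normal equations G · a = b where
  G_{ij} = <φ_i, φ_j> and b_i = <f, φ_i>, with φ_0 = 1, φ_1 = x, φ_2 = x^2.
G =
  [2, 0, 2/3]
  [0, 2/3, 0]
  [2/3, 0, 2/5],
b = (86/15, -8/15, 66/35).
Solving gives a_0 = 102/35, a_1 = -4/5, a_2 = -1/7, so
  g(x) = -x^2/7 - 4*x/5 + 102/35.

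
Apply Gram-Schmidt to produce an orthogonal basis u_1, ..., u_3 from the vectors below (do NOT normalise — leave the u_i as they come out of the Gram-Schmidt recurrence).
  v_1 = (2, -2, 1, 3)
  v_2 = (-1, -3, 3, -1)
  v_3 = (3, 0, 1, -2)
Orthogonal basis:
  u_1 = (2, -2, 1, 3)
  u_2 = (-13/9, -23/9, 25/9, -5/3)
  u_3 = (130/43, 15/43, 59/86, -173/86)

Apply the Gram-Schmidt recurrence
  u_1 = v_1
  u_i = v_i − Σ_{j<i} ((v_i · u_j) / (u_j · u_j)) · u_j.

Step by step this gives:
  u_1 = (2, -2, 1, 3)
  u_2 = (-13/9, -23/9, 25/9, -5/3)
  u_3 = (130/43, 15/43, 59/86, -173/86)

Orthogonality check:
  u_2 · u_1 = 0 (should be 0)
  u_3 · u_1 = 0 (should be 0)
  u_3 · u_2 = 0 (should be 0)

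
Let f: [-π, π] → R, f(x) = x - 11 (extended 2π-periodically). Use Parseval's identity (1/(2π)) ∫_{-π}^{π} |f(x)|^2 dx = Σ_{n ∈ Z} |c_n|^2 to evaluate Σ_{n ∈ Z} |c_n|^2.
Σ |c_n|^2 = π^2/3 + 121

Expand and integrate term by term over [-π, π]:
  ∫ (x)^2 dx = 1·(2π^3/3); ∫ 2·1·(-11)·x dx = 0 (odd integrand); ∫ (-11)^2 dx = 121·2π.
So (1/(2π)) ∫_{-π}^{π} (x - 11)^2 dx = 1π^2/3 + 121 = π^2/3 + 121.
Parseval ⇒ Σ |c_n|^2 = π^2/3 + 121.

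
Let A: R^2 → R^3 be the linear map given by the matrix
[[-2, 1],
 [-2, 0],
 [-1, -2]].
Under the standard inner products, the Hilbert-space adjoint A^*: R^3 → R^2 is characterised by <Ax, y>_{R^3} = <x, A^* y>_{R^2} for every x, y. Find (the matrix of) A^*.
A^* = A^T =
[[-2, -2, -1],
 [1, 0, -2]]

For real matrices with standard dot products, the defining identity <Ax, y> = <x, A^* y> gives (Ax)^T y = x^T (A^*) y, i.e. x^T A^T y = x^T (A^*) y. Since this holds for all x, y, we must have A^* = A^T. Therefore
A^* =
[[-2, -2, -1],
 [1, 0, -2]].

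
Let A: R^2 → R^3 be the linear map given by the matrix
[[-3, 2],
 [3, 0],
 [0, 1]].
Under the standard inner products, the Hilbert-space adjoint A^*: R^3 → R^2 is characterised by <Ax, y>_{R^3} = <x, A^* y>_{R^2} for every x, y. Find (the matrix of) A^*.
A^* = A^T =
[[-3, 3, 0],
 [2, 0, 1]]

For real matrices with standard dot products, the defining identity <Ax, y> = <x, A^* y> gives (Ax)^T y = x^T (A^*) y, i.e. x^T A^T y = x^T (A^*) y. Since this holds for all x, y, we must have A^* = A^T. Therefore
A^* =
[[-3, 3, 0],
 [2, 0, 1]].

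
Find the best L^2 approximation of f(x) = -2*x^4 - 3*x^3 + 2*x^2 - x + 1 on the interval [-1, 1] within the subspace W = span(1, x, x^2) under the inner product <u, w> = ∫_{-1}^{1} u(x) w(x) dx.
g(x) = 2*x^2/7 - 14*x/5 + 41/35

The best approximation g ∈ W is the orthogonal projection of f onto W. Writing g = a_0 + a_1 x + a_2 x^2, the coefficients solve the normal equations G · a = b where
  G_{ij} = <φ_i, φ_j> and b_i = <f, φ_i>, with φ_0 = 1, φ_1 = x, φ_2 = x^2.
G =
  [2, 0, 2/3]
  [0, 2/3, 0]
  [2/3, 0, 2/5],
b = (38/15, -28/15, 94/105).
Solving gives a_0 = 41/35, a_1 = -14/5, a_2 = 2/7, so
  g(x) = 2*x^2/7 - 14*x/5 + 41/35.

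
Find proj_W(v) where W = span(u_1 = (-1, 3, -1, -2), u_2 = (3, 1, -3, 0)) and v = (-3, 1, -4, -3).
proj_W(v) = (-64/69, 74/23, -82/69, -146/69)

Set up U = [u_1 | ... | u_2] ∈ R^(4×2). The projector onto W = col(U) is P = U (U^T U)^(-1) U^T.
Compute U^T U =
  [15, 3]
  [3, 19],
and U^T v = (16, 4).
Solve U^T U · c = U^T v for the coefficients: c = (73/69, 1/23). The projection is proj_W(v) = U c.
Check: (v - proj_W(v)) · u_1 = 0  (should be 0).
Check: (v - proj_W(v)) · u_2 = 0  (should be 0).
Result: proj_W(v) = (-64/69, 74/23, -82/69, -146/69).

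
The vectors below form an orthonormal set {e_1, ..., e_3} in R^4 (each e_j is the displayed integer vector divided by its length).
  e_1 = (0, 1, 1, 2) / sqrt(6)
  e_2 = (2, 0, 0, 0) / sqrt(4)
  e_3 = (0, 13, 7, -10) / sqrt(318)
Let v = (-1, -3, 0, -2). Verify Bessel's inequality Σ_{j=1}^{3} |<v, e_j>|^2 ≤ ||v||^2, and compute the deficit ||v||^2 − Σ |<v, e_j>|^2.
Σ |<v, e_j>|^2 = 546/53; ||v||^2 = 14; deficit = 196/53

Write each e_j = u_j / sqrt(<u_j, u_j>) where u_j is the displayed integer vector. Then <v, e_j> = <v, u_j> / sqrt(<u_j, u_j>), so |<v, e_j>|^2 = <v, u_j>^2 / <u_j, u_j>.
Coefficients: <v, e_1> = -7/sqrt(6), <v, e_2> = -2/sqrt(4), <v, e_3> = -19/sqrt(318).
Square and sum: Σ |<v, e_j>|^2 = 546/53.
Compute ||v||^2 = v·v = 14.
Deficit = 14 − 546/53 = 196/53 ≥ 0, confirming Bessel's inequality. (The deficit equals ||v − Σ <v,e_j> e_j||^2, the squared distance from v to span{e_j}.)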